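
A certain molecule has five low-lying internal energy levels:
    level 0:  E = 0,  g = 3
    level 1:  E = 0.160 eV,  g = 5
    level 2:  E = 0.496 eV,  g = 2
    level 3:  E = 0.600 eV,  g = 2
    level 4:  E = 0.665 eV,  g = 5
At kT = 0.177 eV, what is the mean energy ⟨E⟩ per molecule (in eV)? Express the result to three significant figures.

0.0942 eV

Eᵢ/kT = 0, 0.90395, 2.8023, 3.3898, 3.7571.
Z = Σ gᵢe^(−Eᵢ/kT) = 3·e^(−0) + 5·e^(−0.90395) + 2·e^(−2.8023) + 2·e^(−3.3898) + 5·e^(−3.7571) = 3.0000 + 2.0248 + 0.12134 + 0.067431 + 0.11676 = 5.3303.
⟨E⟩ = Σ Eᵢ gᵢe^(−Eᵢ/kT) / Z = (0·3.0000 + 0.160·2.0248 + 0.496·0.12134 + 0.600·0.067431 + 0.665·0.11676) / 5.3303 = 0.0942 eV.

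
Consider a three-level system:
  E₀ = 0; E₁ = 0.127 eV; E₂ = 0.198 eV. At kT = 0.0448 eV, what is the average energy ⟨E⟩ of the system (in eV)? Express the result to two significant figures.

Eᵢ/kT = 0, 2.835, 4.420.
Z = Σ e^(−Eᵢ/kT) = e^(−0) + e^(−2.835) + e^(−4.420) = 1.000 + 0.05872 + 0.01203 = 1.071.
⟨E⟩ = Σ Eᵢ e^(−Eᵢ/kT) / Z = (0·1.000 + 0.127·0.05872 + 0.198·0.01203) / 1.071 = 0.0092 eV.

0.0092 eV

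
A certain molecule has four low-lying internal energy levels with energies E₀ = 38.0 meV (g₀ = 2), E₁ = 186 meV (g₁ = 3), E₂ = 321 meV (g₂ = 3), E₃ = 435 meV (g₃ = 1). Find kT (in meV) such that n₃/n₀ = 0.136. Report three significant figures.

n₃/n₀ = (g₃/g₀) exp[−(E₃−E₀)/kT] = 0.136.
⇒ (E₃−E₀)/kT = ln((1/2)/0.136) = ln(3.6765) = 1.3020.
kT = 397.0 meV / 1.3020 = 305 meV.

305 meV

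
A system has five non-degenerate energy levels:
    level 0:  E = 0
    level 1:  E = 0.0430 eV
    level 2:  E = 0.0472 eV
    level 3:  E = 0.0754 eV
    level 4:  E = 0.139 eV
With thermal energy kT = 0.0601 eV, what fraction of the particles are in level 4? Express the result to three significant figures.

0.0425

Eᵢ/kT = 0, 0.71547, 0.78536, 1.2546, 2.3128.
Z = Σ e^(−Eᵢ/kT) = e^(−0) + e^(−0.71547) + e^(−0.78536) + e^(−1.2546) + e^(−2.3128) = 1.0000 + 0.48896 + 0.45596 + 0.28519 + 0.098984 = 2.3291.
P₄ = e^(−E₄/kT) / Z = 0.098984/2.3291 = 0.0425.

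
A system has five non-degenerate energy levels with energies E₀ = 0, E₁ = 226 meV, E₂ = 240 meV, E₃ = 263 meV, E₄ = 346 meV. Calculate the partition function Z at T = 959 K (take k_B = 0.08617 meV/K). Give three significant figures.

Z = 1.18

k_BT = 0.08617 × 959 K = 82.637 meV.
Eᵢ/kT = 0, 2.7349, 2.9043, 3.1826, 4.1870.
Z = Σ e^(−Eᵢ/kT) = e^(−0) + e^(−2.7349) + e^(−2.9043) + e^(−3.1826) + e^(−4.1870) = 1.0000 + 0.064900 + 0.054787 + 0.041478 + 0.015192 = 1.1764.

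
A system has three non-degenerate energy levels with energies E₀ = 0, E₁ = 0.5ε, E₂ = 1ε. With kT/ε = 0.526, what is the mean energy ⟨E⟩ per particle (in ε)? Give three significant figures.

0.223 ε

Eᵢ/kT = 0, 0.95057, 1.9011.
Z = Σ e^(−Eᵢ/kT) = e^(−0) + e^(−0.95057) + e^(−1.9011) = 1.0000 + 0.38652 + 0.14940 = 1.5359.
⟨E⟩ = Σ Eᵢ e^(−Eᵢ/kT) / Z = (0·1.0000 + 0.5·0.38652 + 1·0.14940) / 1.5359 = 0.223 ε.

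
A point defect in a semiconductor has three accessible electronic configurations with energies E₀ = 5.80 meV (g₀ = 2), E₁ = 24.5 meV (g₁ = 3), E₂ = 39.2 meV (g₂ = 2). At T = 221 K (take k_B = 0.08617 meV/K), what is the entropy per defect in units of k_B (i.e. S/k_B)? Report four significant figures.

1.737

k_BT = 0.08617 × 221 K = 19.0436 meV.
Eᵢ/kT = 0.304564, 1.28652, 2.05843.
Z = Σ gᵢe^(−Eᵢ/kT) = 2·e^(−0.304564) + 3·e^(−1.28652) + 2·e^(−2.05843) = 1.47489 + 0.828691 + 0.255308 = 2.55889.
⟨E⟩ = Σ EᵢPᵢ = 15.1884 meV.
S/k_B = ln Z + ⟨E⟩/kT = ln(2.55889) + 15.1884/19.0436 = 0.939574 + 0.797559 = 1.737.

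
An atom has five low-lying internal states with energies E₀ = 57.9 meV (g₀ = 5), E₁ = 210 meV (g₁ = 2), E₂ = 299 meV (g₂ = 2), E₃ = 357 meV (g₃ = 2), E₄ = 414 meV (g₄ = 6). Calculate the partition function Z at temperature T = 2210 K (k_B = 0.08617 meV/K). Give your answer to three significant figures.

Z = 5.76

k_BT = 0.08617 × 2210 K = 190.44 meV.
Eᵢ/kT = 0.30403, 1.1027, 1.5700, 1.8746, 2.1739.
Z = Σ gᵢe^(−Eᵢ/kT) = 5·e^(−0.30403) + 2·e^(−1.1027) + 2·e^(−1.5700) + 2·e^(−1.8746) + 6·e^(−2.1739) = 3.6892 + 0.66395 + 0.41609 + 0.30683 + 0.68240 = 5.7585.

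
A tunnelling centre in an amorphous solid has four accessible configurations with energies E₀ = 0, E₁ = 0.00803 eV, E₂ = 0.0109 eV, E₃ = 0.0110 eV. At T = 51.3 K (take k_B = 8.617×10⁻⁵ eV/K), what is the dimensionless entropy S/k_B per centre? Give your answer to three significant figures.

0.820

k_BT = 8.617×10⁻⁵ × 51.3 K = 0.0044205 eV.
Eᵢ/kT = 0, 1.8165, 2.4658, 2.4884.
Z = Σ e^(−Eᵢ/kT) = e^(−0) + e^(−1.8165) + e^(−2.4658) + e^(−2.4884) = 1.0000 + 0.16259 + 0.084941 + 0.083043 = 1.3306.
⟨E⟩ = Σ EᵢPᵢ = 0.0023635 eV.
S/k_B = ln Z + ⟨E⟩/kT = ln(1.3306) + 0.0023635/0.0044205 = 0.28563 + 0.53467 = 0.820.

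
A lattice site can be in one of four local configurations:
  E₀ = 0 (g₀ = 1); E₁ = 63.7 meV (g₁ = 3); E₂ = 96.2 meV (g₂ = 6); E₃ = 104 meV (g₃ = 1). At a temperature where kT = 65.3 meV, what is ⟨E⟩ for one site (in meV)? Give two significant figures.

61 meV

Eᵢ/kT = 0, 0.9755, 1.473, 1.593.
Z = Σ gᵢe^(−Eᵢ/kT) = 1·e^(−0) + 3·e^(−0.9755) + 6·e^(−1.473) + 1·e^(−1.593) = 1.000 + 1.131 + 1.375 + 0.2033 = 3.709.
⟨E⟩ = Σ Eᵢ gᵢe^(−Eᵢ/kT) / Z = (0·1.000 + 63.7·1.131 + 96.2·1.375 + 104·0.2033) / 3.709 = 61 meV.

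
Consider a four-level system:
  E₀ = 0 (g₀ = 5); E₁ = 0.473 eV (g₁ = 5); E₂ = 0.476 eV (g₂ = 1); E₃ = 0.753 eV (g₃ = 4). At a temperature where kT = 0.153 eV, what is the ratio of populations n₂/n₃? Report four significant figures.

1.528

n₂/n₃ = (g₂/g₃) exp[−(E₂−E₃)/kT] = (1/4) × exp(−(-0.277 eV)/(0.153 eV)) = (1/4) × exp(1.81046) = 1.528.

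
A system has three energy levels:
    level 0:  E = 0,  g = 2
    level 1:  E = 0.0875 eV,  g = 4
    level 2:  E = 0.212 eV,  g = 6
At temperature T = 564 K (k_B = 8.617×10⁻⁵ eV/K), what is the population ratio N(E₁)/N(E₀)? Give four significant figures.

k_BT = 8.617×10⁻⁵ × 564 K = 0.0485999 eV.
n₁/n₀ = (g₁/g₀) exp[−(E₁−E₀)/kT] = (4/2) × exp(−(0.0875 eV)/(0.0485999 eV)) = (4/2) × exp(-1.80042) = 0.3305.

0.3305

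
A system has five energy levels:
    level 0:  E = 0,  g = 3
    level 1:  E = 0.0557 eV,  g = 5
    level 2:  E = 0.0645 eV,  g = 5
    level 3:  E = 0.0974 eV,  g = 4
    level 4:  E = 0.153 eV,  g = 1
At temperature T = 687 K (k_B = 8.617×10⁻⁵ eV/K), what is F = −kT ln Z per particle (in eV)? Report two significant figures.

k_BT = 8.617×10⁻⁵ × 687 K = 0.05920 eV.
Eᵢ/kT = 0, 0.9409, 1.090, 1.645, 2.584.
Z = Σ gᵢe^(−Eᵢ/kT) = 3·e^(−0) + 5·e^(−0.9409) + 5·e^(−1.090) + 4·e^(−1.645) + 1·e^(−2.584) = 3.000 + 1.951 + 1.681 + 0.7721 + 0.07547 = 7.480.
F = −kT ln Z = −0.05920 × ln(7.480) = −0.05920 × 2.012 = -0.12 eV.

-0.12 eV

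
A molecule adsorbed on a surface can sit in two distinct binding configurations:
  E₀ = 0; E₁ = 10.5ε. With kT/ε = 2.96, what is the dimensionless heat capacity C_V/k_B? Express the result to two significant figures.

Eᵢ/kT = 0, 3.547.
Z = Σ e^(−Eᵢ/kT) = e^(−0) + e^(−3.547) = 1.000 + 0.02881 = 1.029.
⟨E⟩ = 0.2940 ε, ⟨E²⟩ = 3.087 ε².
C_V/k_B = (⟨E²⟩ − ⟨E⟩²)/(kT)² = (3.087 − 0.08644)/8.762 = 0.34.

0.34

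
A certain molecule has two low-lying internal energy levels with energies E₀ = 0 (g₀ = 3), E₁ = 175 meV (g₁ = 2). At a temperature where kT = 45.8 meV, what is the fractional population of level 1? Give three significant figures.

0.0144

Eᵢ/kT = 0, 3.8210.
Z = Σ gᵢe^(−Eᵢ/kT) = 3·e^(−0) + 2·e^(−3.8210) = 3.0000 + 0.043812 = 3.0438.
P₁ = g₁ e^(−E₁/kT) / Z = 0.043812/3.0438 = 0.0144.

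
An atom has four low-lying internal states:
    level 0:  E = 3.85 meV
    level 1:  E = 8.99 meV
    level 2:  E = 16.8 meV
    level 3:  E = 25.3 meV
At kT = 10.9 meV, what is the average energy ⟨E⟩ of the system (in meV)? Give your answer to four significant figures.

8.758 meV

Eᵢ/kT = 0.353211, 0.824771, 1.54128, 2.32110.
Z = Σ e^(−Eᵢ/kT) = e^(−0.353211) + e^(−0.824771) + e^(−1.54128) + e^(−2.32110) = 0.702429 + 0.438335 + 0.214107 + 0.0981655 = 1.45304.
⟨E⟩ = Σ Eᵢ e^(−Eᵢ/kT) / Z = (3.85·0.702429 + 8.99·0.438335 + 16.8·0.214107 + 25.3·0.0981655) / 1.45304 = 8.758 meV.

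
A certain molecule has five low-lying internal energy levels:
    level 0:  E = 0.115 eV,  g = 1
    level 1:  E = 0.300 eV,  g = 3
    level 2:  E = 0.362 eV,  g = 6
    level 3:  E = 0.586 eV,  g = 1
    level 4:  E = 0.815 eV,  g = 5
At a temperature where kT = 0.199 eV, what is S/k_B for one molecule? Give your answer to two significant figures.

2.4

Eᵢ/kT = 0.5779, 1.508, 1.819, 2.945, 4.095.
Z = Σ gᵢe^(−Eᵢ/kT) = 1·e^(−0.5779) + 3·e^(−1.508) + 6·e^(−1.819) + 1·e^(−2.945) + 5·e^(−4.095) = 0.5611 + 0.6641 + 0.9731 + 0.05260 + 0.08328 = 2.334.
⟨E⟩ = Σ EᵢPᵢ = 0.3062 eV.
S/k_B = ln Z + ⟨E⟩/kT = ln(2.334) + 0.3062/0.199 = 0.8476 + 1.539 = 2.4.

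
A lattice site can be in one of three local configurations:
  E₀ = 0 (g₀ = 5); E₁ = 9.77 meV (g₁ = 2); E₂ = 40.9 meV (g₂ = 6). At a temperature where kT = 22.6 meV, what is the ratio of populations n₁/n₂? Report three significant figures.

1.32

n₁/n₂ = (g₁/g₂) exp[−(E₁−E₂)/kT] = (2/6) × exp(−(-31.13 meV)/(22.6 meV)) = (2/6) × exp(1.3774) = 1.32.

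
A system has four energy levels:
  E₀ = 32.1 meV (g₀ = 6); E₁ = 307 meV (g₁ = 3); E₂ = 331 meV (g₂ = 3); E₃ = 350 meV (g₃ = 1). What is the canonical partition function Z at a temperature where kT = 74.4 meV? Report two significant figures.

Z = 4.0

Eᵢ/kT = 0.4315, 4.126, 4.449, 4.704.
Z = Σ gᵢe^(−Eᵢ/kT) = 6·e^(−0.4315) + 3·e^(−4.126) + 3·e^(−4.449) + 1·e^(−4.704) = 3.897 + 0.04844 + 0.03507 + 0.009059 = 3.990.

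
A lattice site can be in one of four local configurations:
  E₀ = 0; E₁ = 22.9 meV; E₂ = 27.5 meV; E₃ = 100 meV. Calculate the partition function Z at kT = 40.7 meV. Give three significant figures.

Eᵢ/kT = 0, 0.56265, 0.67568, 2.4570.
Z = Σ e^(−Eᵢ/kT) = e^(−0) + e^(−0.56265) + e^(−0.67568) + e^(−2.4570) = 1.0000 + 0.56970 + 0.50881 + 0.085692 = 2.1642.

Z = 2.16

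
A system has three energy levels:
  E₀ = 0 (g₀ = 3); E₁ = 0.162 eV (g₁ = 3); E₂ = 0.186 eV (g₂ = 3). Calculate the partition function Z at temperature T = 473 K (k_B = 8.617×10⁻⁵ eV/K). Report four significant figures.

k_BT = 8.617×10⁻⁵ × 473 K = 0.0407584 eV.
Eᵢ/kT = 0, 3.97464, 4.56348.
Z = Σ gᵢe^(−Eᵢ/kT) = 3·e^(−0) + 3·e^(−3.97464) + 3·e^(−4.56348) = 3.00000 + 0.0563582 + 0.0312771 = 3.08764.

Z = 3.088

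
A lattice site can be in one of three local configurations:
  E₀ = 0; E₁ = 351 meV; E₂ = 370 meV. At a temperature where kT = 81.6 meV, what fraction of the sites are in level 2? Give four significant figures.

Eᵢ/kT = 0, 4.30147, 4.53431.
Z = Σ e^(−Eᵢ/kT) = e^(−0) + e^(−4.30147) + e^(−4.53431) = 1.00000 + 0.0135486 + 0.0107343 = 1.02428.
P₂ = e^(−E₂/kT) / Z = 0.0107343/1.02428 = 0.01048.

0.01048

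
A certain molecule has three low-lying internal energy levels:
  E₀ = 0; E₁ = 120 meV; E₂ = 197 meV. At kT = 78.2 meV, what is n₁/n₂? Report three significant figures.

n₁/n₂ = exp[−(E₁−E₂)/kT] = exp(−(-77 meV)/(78.2 meV)) = exp(0.98465) = 2.68.

2.68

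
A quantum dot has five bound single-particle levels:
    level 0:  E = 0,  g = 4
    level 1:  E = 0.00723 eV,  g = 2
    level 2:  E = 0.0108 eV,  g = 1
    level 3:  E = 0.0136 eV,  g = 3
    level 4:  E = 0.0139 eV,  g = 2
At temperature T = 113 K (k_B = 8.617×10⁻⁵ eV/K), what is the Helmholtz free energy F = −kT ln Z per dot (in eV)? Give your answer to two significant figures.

-0.018 eV

k_BT = 8.617×10⁻⁵ × 113 K = 0.009737 eV.
Eᵢ/kT = 0, 0.7425, 1.109, 1.397, 1.428.
Z = Σ gᵢe^(−Eᵢ/kT) = 4·e^(−0) + 2·e^(−0.7425) + 1·e^(−1.109) + 3·e^(−1.397) + 2·e^(−1.428) = 4.000 + 0.9518 + 0.3299 + 0.7420 + 0.4796 = 6.503.
F = −kT ln Z = −0.009737 × ln(6.503) = −0.009737 × 1.872 = -0.018 eV.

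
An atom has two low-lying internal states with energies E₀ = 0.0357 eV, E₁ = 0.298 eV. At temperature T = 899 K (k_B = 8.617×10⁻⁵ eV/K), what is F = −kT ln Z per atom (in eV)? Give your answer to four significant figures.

0.03312 eV

k_BT = 8.617×10⁻⁵ × 899 K = 0.0774668 eV.
Eᵢ/kT = 0.460843, 3.84681.
Z = Σ e^(−Eᵢ/kT) = e^(−0.460843) + e^(−3.84681) = 0.630752 + 0.0213477 = 0.652100.
F = −kT ln Z = −0.0774668 × ln(0.652100) = −0.0774668 × -0.427557 = 0.03312 eV.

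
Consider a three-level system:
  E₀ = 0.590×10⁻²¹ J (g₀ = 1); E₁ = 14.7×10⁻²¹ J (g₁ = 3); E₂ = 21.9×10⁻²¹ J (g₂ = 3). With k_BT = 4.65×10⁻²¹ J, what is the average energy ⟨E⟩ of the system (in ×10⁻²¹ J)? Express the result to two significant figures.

2.9 ×10⁻²¹ J

Eᵢ/kT = 0.1269, 3.161, 4.710.
Z = Σ gᵢe^(−Eᵢ/kT) = 1·e^(−0.1269) + 3·e^(−3.161) + 3·e^(−4.710) = 0.8808 + 0.1272 + 0.02701 = 1.035.
⟨E⟩ = Σ Eᵢ gᵢe^(−Eᵢ/kT) / Z = (0.590·0.8808 + 14.7·0.1272 + 21.9·0.02701) / 1.035 = 2.9 ×10⁻²¹ J.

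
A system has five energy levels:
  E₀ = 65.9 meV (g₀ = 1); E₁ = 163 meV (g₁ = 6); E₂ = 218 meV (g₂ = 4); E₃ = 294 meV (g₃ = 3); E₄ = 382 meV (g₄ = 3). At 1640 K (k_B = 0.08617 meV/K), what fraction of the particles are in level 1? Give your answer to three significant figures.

k_BT = 0.08617 × 1640 K = 141.32 meV.
Eᵢ/kT = 0.46632, 1.1534, 1.5426, 2.0804, 2.7031.
Z = Σ gᵢe^(−Eᵢ/kT) = 1·e^(−0.46632) + 6·e^(−1.1534) + 4·e^(−1.5426) + 3·e^(−2.0804) + 3·e^(−2.7031) = 0.62731 + 1.8934 + 0.85530 + 0.37464 + 0.20099 = 3.9516.
P₁ = g₁ e^(−E₁/kT) / Z = 1.8934/3.9516 = 0.479.

0.479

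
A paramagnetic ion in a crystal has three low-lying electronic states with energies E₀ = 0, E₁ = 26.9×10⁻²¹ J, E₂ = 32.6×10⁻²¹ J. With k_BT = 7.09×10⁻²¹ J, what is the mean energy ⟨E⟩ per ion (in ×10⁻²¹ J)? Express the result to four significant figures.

Eᵢ/kT = 0, 3.79408, 4.59803.
Z = Σ e^(−Eᵢ/kT) = e^(−0) + e^(−3.79408) + e^(−4.59803) = 1.00000 + 0.0225036 + 0.0100717 = 1.03258.
⟨E⟩ = Σ Eᵢ e^(−Eᵢ/kT) / Z = (0·1.00000 + 26.9·0.0225036 + 32.6·0.0100717) / 1.03258 = 0.9042 ×10⁻²¹ J.

0.9042 ×10⁻²¹ J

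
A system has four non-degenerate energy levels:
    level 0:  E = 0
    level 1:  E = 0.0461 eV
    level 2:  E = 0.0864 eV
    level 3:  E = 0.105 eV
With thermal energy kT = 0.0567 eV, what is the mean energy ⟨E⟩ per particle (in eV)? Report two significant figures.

Eᵢ/kT = 0, 0.8131, 1.524, 1.852.
Z = Σ e^(−Eᵢ/kT) = e^(−0) + e^(−0.8131) + e^(−1.524) + e^(−1.852) = 1.000 + 0.4435 + 0.2178 + 0.1569 = 1.818.
⟨E⟩ = Σ Eᵢ e^(−Eᵢ/kT) / Z = (0·1.000 + 0.0461·0.4435 + 0.0864·0.2178 + 0.105·0.1569) / 1.818 = 0.031 eV.

0.031 eV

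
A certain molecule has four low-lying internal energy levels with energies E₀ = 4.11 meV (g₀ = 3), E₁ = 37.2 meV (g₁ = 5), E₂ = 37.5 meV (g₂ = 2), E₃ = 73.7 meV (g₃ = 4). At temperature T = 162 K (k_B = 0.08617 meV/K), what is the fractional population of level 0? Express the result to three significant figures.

k_BT = 0.08617 × 162 K = 13.960 meV.
Eᵢ/kT = 0.29441, 2.6648, 2.6862, 5.2794.
Z = Σ gᵢe^(−Eᵢ/kT) = 3·e^(−0.29441) + 5·e^(−2.6648) + 2·e^(−2.6862) + 4·e^(−5.2794) = 2.2349 + 0.34807 + 0.13628 + 0.020382 = 2.7396.
P₀ = g₀ e^(−E₀/kT) / Z = 2.2349/2.7396 = 0.816.

0.816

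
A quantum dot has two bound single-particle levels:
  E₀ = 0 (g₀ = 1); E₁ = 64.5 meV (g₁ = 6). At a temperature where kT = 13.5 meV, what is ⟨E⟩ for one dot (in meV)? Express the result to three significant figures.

3.10 meV

Eᵢ/kT = 0, 4.7778.
Z = Σ gᵢe^(−Eᵢ/kT) = 1·e^(−0) + 6·e^(−4.7778) = 1.0000 + 0.050487 = 1.0505.
⟨E⟩ = Σ Eᵢ gᵢe^(−Eᵢ/kT) / Z = (0·1.0000 + 64.5·0.050487) / 1.0505 = 3.10 meV.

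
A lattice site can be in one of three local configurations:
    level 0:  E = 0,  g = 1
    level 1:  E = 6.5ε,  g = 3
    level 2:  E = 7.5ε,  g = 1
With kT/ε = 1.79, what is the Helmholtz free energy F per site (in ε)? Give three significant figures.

-0.162 ε

Eᵢ/kT = 0, 3.6313, 4.1899.
Z = Σ gᵢe^(−Eᵢ/kT) = 1·e^(−0) + 3·e^(−3.6313) + 1·e^(−4.1899) = 1.0000 + 0.079445 + 0.015148 = 1.0946.
F = −kT ln Z = −1.79 × ln(1.0946) = −1.79 × 0.090389 = -0.162 ε.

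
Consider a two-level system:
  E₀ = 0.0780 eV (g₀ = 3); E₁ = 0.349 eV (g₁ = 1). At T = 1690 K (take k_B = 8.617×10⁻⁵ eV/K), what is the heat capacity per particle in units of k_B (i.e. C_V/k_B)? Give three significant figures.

k_BT = 8.617×10⁻⁵ × 1690 K = 0.14563 eV.
Eᵢ/kT = 0.53560, 2.3965.
Z = Σ gᵢe^(−Eᵢ/kT) = 3·e^(−0.53560) + 1·e^(−2.3965) = 1.7560 + 0.091036 = 1.8470.
⟨E⟩ = 0.091359 eV, ⟨E²⟩ = 0.011788 eV².
C_V/k_B = (⟨E²⟩ − ⟨E⟩²)/(kT)² = (0.011788 − 0.0083465)/0.021208 = 0.162.

0.162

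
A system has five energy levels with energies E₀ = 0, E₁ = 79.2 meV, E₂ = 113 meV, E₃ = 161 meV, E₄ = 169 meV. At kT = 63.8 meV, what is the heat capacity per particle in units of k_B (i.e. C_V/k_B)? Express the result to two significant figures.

Eᵢ/kT = 0, 1.241, 1.771, 2.524, 2.649.
Z = Σ e^(−Eᵢ/kT) = e^(−0) + e^(−1.241) + e^(−1.771) + e^(−2.524) + e^(−2.649) = 1.000 + 0.2891 + 0.1702 + 0.08014 + 0.07072 = 1.610.
⟨E⟩ = 41.60 meV, ⟨E²⟩ = 5021 meV².
C_V/k_B = (⟨E²⟩ − ⟨E⟩²)/(kT)² = (5021 − 1731)/4070 = 0.81.

0.81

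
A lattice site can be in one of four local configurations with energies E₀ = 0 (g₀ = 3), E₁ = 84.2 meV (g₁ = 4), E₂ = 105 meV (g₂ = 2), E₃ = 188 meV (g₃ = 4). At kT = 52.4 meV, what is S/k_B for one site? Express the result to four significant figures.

Eᵢ/kT = 0, 1.60687, 2.00382, 3.58779.
Z = Σ gᵢe^(−Eᵢ/kT) = 3·e^(−0) + 4·e^(−1.60687) + 2·e^(−2.00382) + 4·e^(−3.58779) = 3.00000 + 0.802057 + 0.269639 + 0.110638 = 4.18233.
⟨E⟩ = Σ EᵢPᵢ = 27.8900 meV.
S/k_B = ln Z + ⟨E⟩/kT = ln(4.18233) + 27.8900/52.4 = 1.43087 + 0.532252 = 1.963.

1.963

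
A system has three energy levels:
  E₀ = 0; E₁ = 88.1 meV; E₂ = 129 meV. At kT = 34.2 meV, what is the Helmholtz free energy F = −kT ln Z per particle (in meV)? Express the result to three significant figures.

-3.23 meV

Eᵢ/kT = 0, 2.5760, 3.7719.
Z = Σ e^(−Eᵢ/kT) = e^(−0) + e^(−2.5760) + e^(−3.7719) = 1.0000 + 0.076078 + 0.023008 = 1.0991.
F = −kT ln Z = −34.2 × ln(1.0991) = −34.2 × 0.094492 = -3.23 meV.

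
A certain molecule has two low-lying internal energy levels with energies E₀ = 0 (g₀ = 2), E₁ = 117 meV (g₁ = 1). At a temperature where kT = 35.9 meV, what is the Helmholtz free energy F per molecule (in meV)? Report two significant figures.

-26 meV

Eᵢ/kT = 0, 3.259.
Z = Σ gᵢe^(−Eᵢ/kT) = 2·e^(−0) + 1·e^(−3.259) = 2.000 + 0.03843 = 2.038.
F = −kT ln Z = −35.9 × ln(2.038) = −35.9 × 0.7120 = -26 meV.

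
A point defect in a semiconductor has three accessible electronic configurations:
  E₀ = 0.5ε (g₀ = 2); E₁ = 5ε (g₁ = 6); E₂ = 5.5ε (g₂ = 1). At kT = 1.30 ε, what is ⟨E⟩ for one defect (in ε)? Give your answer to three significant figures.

Eᵢ/kT = 0.38462, 3.8462, 4.2308.
Z = Σ gᵢe^(−Eᵢ/kT) = 2·e^(−0.38462) + 6·e^(−3.8462) + 1·e^(−4.2308) = 1.3614 + 0.12816 + 0.014541 = 1.5041.
⟨E⟩ = Σ Eᵢ gᵢe^(−Eᵢ/kT) / Z = (0.5·1.3614 + 5·0.12816 + 5.5·0.014541) / 1.5041 = 0.932 ε.

0.932 ε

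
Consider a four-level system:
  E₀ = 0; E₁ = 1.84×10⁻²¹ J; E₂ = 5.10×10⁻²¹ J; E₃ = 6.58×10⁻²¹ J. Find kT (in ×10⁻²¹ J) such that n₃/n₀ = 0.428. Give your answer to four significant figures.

7.754 ×10⁻²¹ J

n₃/n₀ = exp[−(E₃−E₀)/kT] = 0.428.
⇒ (E₃−E₀)/kT = ln(1/0.428) = ln(2.33645) = 0.848633.
kT = 6.58 ×10⁻²¹ J / 0.848633 = 7.754 ×10⁻²¹ J.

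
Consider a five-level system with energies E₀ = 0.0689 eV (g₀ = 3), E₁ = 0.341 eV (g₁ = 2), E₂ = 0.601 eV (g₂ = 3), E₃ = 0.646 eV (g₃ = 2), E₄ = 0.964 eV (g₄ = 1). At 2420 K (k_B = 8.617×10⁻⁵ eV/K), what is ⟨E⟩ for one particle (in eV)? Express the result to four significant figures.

0.1600 eV

k_BT = 8.617×10⁻⁵ × 2420 K = 0.208531 eV.
Eᵢ/kT = 0.330407, 1.63525, 2.88207, 3.09786, 4.62281.
Z = Σ gᵢe^(−Eᵢ/kT) = 3·e^(−0.330407) + 2·e^(−1.63525) + 3·e^(−2.88207) + 2·e^(−3.09786) + 1·e^(−4.62281) = 2.15589 + 0.389807 + 0.168056 + 0.0902914 + 0.00982515 = 2.81387.
⟨E⟩ = Σ Eᵢ gᵢe^(−Eᵢ/kT) / Z = (0.0689·2.15589 + 0.341·0.389807 + 0.601·0.168056 + 0.646·0.0902914 + 0.964·0.00982515) / 2.81387 = 0.1600 eV.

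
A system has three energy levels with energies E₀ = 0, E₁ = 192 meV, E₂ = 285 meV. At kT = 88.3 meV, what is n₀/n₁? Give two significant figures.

8.8

n₀/n₁ = exp[−(E₀−E₁)/kT] = exp(−(-192 meV)/(88.3 meV)) = exp(2.174) = 8.8.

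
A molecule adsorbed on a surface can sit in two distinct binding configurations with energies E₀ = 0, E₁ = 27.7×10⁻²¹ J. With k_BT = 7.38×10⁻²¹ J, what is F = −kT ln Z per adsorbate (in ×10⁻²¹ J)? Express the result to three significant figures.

Eᵢ/kT = 0, 3.7534.
Z = Σ e^(−Eᵢ/kT) = e^(−0) + e^(−3.7534) = 1.0000 + 0.023438 = 1.0234.
F = −kT ln Z = −7.38 × ln(1.0234) = −7.38 × 0.023130 = -0.171 ×10⁻²¹ J.

-0.171 ×10⁻²¹ J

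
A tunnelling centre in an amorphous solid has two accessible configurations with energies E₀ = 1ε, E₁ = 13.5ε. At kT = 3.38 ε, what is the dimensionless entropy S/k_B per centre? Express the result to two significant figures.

0.11

Eᵢ/kT = 0.2959, 3.994.
Z = Σ e^(−Eᵢ/kT) = e^(−0.2959) + e^(−3.994) = 0.7439 + 0.01843 = 0.7623.
⟨E⟩ = Σ EᵢPᵢ = 1.302 ε.
S/k_B = ln Z + ⟨E⟩/kT = ln(0.7623) + 1.302/3.38 = -0.2714 + 0.3852 = 0.11.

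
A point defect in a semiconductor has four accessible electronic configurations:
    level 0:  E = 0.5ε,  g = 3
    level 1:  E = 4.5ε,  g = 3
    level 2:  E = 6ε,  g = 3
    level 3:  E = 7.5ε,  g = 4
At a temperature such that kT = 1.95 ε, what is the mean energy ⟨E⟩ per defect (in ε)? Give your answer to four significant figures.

1.398 ε

Eᵢ/kT = 0.256410, 2.30769, 3.07692, 3.84615.
Z = Σ gᵢe^(−Eᵢ/kT) = 3·e^(−0.256410) + 3·e^(−2.30769) + 3·e^(−3.07692) + 4·e^(−3.84615) = 2.32147 + 0.298472 + 0.138303 + 0.0854473 = 2.84369.
⟨E⟩ = Σ Eᵢ gᵢe^(−Eᵢ/kT) / Z = (0.5·2.32147 + 4.5·0.298472 + 6·0.138303 + 7.5·0.0854473) / 2.84369 = 1.398 ε.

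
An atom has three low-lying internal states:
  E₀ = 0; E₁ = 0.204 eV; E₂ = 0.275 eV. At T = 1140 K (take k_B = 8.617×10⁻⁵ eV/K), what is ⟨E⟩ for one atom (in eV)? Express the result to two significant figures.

0.036 eV

k_BT = 8.617×10⁻⁵ × 1140 K = 0.09823 eV.
Eᵢ/kT = 0, 2.077, 2.800.
Z = Σ e^(−Eᵢ/kT) = e^(−0) + e^(−2.077) + e^(−2.800) = 1.000 + 0.1253 + 0.06081 = 1.186.
⟨E⟩ = Σ Eᵢ e^(−Eᵢ/kT) / Z = (0·1.000 + 0.204·0.1253 + 0.275·0.06081) / 1.186 = 0.036 eV.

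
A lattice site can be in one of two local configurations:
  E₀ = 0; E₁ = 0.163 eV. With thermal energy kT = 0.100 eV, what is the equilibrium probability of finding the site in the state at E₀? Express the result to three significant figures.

Eᵢ/kT = 0, 1.6300.
Z = Σ e^(−Eᵢ/kT) = e^(−0) + e^(−1.6300) = 1.0000 + 0.19593 = 1.1959.
P₀ = e^(−E₀/kT) / Z = 1.0000/1.1959 = 0.836.

0.836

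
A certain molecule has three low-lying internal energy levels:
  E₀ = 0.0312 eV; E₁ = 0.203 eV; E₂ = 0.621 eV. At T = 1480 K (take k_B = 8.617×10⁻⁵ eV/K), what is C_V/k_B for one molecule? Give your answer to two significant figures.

k_BT = 8.617×10⁻⁵ × 1480 K = 0.1275 eV.
Eᵢ/kT = 0.2447, 1.592, 4.871.
Z = Σ e^(−Eᵢ/kT) = e^(−0.2447) + e^(−1.592) + e^(−4.871) = 0.7829 + 0.2035 + 0.007666 = 0.9941.
⟨E⟩ = 0.07092 eV, ⟨E²⟩ = 0.01218 eV².
C_V/k_B = (⟨E²⟩ − ⟨E⟩²)/(kT)² = (0.01218 − 0.005030)/0.01626 = 0.44.

0.44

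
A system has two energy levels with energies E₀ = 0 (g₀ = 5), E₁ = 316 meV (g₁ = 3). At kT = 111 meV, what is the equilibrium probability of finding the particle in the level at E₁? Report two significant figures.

0.034

Eᵢ/kT = 0, 2.847.
Z = Σ gᵢe^(−Eᵢ/kT) = 5·e^(−0) + 3·e^(−2.847) = 5.000 + 0.1741 = 5.174.
P₁ = g₁ e^(−E₁/kT) / Z = 0.1741/5.174 = 0.034.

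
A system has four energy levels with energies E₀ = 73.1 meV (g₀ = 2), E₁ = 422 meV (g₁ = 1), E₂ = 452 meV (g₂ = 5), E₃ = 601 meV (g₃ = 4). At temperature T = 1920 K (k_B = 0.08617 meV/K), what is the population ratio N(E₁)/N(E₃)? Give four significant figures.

k_BT = 0.08617 × 1920 K = 165.446 meV.
n₁/n₃ = (g₁/g₃) exp[−(E₁−E₃)/kT] = (1/4) × exp(−(-179 meV)/(165.446 meV)) = (1/4) × exp(1.08192) = 0.7376.

0.7376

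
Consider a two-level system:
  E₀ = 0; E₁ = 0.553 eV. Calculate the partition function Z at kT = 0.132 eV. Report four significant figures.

Eᵢ/kT = 0, 4.18939.
Z = Σ e^(−Eᵢ/kT) = e^(−0) + e^(−4.18939) = 1.00000 + 0.0151555 = 1.01516.

Z = 1.015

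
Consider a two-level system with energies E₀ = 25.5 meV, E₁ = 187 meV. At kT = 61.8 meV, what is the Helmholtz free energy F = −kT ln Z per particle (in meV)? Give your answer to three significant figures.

21.1 meV

Eᵢ/kT = 0.41262, 3.0259.
Z = Σ e^(−Eᵢ/kT) = e^(−0.41262) + e^(−3.0259) = 0.66191 + 0.048514 = 0.71042.
F = −kT ln Z = −61.8 × ln(0.71042) = −61.8 × -0.34190 = 21.1 meV.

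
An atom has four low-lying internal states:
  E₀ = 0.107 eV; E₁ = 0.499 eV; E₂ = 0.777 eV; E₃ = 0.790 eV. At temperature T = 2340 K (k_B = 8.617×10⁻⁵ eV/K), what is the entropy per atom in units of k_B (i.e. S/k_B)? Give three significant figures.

k_BT = 8.617×10⁻⁵ × 2340 K = 0.20164 eV.
Eᵢ/kT = 0.53065, 2.4747, 3.8534, 3.9179.
Z = Σ e^(−Eᵢ/kT) = e^(−0.53065) + e^(−2.4747) + e^(−3.8534) + e^(−3.9179) = 0.58822 + 0.084188 + 0.021208 + 0.019883 = 0.71350.
⟨E⟩ = Σ EᵢPᵢ = 0.19220 eV.
S/k_B = ln Z + ⟨E⟩/kT = ln(0.71350) + 0.19220/0.20164 = -0.33757 + 0.95318 = 0.616.

0.616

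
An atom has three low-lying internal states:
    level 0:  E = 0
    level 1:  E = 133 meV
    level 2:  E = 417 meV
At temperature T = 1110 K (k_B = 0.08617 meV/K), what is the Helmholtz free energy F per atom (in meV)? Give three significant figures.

-22.2 meV

k_BT = 0.08617 × 1110 K = 95.649 meV.
Eᵢ/kT = 0, 1.3905, 4.3597.
Z = Σ e^(−Eᵢ/kT) = e^(−0) + e^(−1.3905) + e^(−4.3597) = 1.0000 + 0.24895 + 0.012782 = 1.2617.
F = −kT ln Z = −95.649 × ln(1.2617) = −95.649 × 0.23246 = -22.2 meV.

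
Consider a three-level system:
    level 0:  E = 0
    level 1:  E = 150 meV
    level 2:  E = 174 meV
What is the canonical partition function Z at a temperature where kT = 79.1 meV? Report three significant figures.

Z = 1.26

Eᵢ/kT = 0, 1.8963, 2.1997.
Z = Σ e^(−Eᵢ/kT) = e^(−0) + e^(−1.8963) + e^(−2.1997) = 1.0000 + 0.15012 + 0.11084 = 1.2610.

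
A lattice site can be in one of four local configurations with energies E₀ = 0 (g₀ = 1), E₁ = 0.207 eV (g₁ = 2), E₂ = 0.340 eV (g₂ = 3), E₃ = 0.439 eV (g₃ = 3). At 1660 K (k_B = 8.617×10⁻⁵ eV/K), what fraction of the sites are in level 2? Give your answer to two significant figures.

0.15

k_BT = 8.617×10⁻⁵ × 1660 K = 0.1430 eV.
Eᵢ/kT = 0, 1.448, 2.378, 3.070.
Z = Σ gᵢe^(−Eᵢ/kT) = 1·e^(−0) + 2·e^(−1.448) + 3·e^(−2.378) + 3·e^(−3.070) = 1.000 + 0.4701 + 0.2782 + 0.1393 = 1.888.
P₂ = g₂ e^(−E₂/kT) / Z = 0.2782/1.888 = 0.15.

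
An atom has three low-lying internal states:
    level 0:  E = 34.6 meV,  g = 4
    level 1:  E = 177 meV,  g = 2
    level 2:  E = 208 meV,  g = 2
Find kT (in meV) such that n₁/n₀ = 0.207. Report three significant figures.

n₁/n₀ = (g₁/g₀) exp[−(E₁−E₀)/kT] = 0.207.
⇒ (E₁−E₀)/kT = ln((2/4)/0.207) = ln(2.4155) = 0.88191.
kT = 142.4 meV / 0.88191 = 161 meV.

161 meV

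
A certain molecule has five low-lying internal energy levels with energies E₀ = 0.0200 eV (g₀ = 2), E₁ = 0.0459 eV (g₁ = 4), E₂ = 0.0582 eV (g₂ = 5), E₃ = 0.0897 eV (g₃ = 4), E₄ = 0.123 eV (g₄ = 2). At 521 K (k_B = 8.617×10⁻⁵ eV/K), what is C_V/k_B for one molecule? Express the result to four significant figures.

k_BT = 8.617×10⁻⁵ × 521 K = 0.0448946 eV.
Eᵢ/kT = 0.445488, 1.02239, 1.29637, 1.99801, 2.73975.
Z = Σ gᵢe^(−Eᵢ/kT) = 2·e^(−0.445488) + 4·e^(−1.02239) + 5·e^(−1.29637) + 4·e^(−1.99801) + 2·e^(−2.73975) = 1.28102 + 1.43894 + 1.36761 + 0.542419 + 0.129173 = 4.75916.
⟨E⟩ = 0.0495478 eV, ⟨E²⟩ = 0.00304571 eV².
C_V/k_B = (⟨E²⟩ − ⟨E⟩²)/(kT)² = (0.00304571 − 0.00245498)/0.00201553 = 0.2931.

0.2931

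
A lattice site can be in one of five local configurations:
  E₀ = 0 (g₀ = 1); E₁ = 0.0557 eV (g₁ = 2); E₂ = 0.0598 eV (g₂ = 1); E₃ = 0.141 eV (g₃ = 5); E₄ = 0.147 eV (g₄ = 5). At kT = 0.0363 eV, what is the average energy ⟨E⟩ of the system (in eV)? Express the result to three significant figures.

Eᵢ/kT = 0, 1.5344, 1.6474, 3.8843, 4.0496.
Z = Σ gᵢe^(−Eᵢ/kT) = 1·e^(−0) + 2·e^(−1.5344) + 1·e^(−1.6474) + 5·e^(−3.8843) + 5·e^(−4.0496) = 1.0000 + 0.43117 + 0.19255 + 0.10281 + 0.087147 = 1.8137.
⟨E⟩ = Σ Eᵢ gᵢe^(−Eᵢ/kT) / Z = (0·1.0000 + 0.0557·0.43117 + 0.0598·0.19255 + 0.141·0.10281 + 0.147·0.087147) / 1.8137 = 0.0346 eV.

0.0346 eV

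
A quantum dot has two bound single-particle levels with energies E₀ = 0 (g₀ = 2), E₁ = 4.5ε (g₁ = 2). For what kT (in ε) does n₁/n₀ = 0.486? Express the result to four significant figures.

n₁/n₀ = (g₁/g₀) exp[−(E₁−E₀)/kT] = 0.486.
⇒ (E₁−E₀)/kT = ln((2/2)/0.486) = ln(2.05761) = 0.721545.
kT = 4.5ε / 0.721545 = 6.237 ε.

6.237 ε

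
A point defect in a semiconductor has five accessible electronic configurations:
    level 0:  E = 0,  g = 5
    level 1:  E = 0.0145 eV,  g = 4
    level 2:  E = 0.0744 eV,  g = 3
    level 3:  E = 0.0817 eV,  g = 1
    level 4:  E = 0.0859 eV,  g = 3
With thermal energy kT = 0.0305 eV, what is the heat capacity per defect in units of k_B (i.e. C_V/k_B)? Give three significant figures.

0.406

Eᵢ/kT = 0, 0.47541, 2.4393, 2.6787, 2.8164.
Z = Σ gᵢe^(−Eᵢ/kT) = 5·e^(−0) + 4·e^(−0.47541) + 3·e^(−2.4393) + 1·e^(−2.6787) + 3·e^(−2.8164) = 5.0000 + 2.4865 + 0.26167 + 0.068652 + 0.17946 = 7.9963.
⟨E⟩ = 0.0095728 eV, ⟨E²⟩ = 0.00046943 eV².
C_V/k_B = (⟨E²⟩ − ⟨E⟩²)/(kT)² = (0.00046943 − 0.000091638)/0.00093025 = 0.406.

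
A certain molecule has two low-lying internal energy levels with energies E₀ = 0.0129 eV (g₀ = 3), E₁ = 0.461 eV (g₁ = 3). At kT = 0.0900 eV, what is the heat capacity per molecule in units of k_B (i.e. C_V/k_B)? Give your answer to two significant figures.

0.17

Eᵢ/kT = 0.1433, 5.122.
Z = Σ gᵢe^(−Eᵢ/kT) = 3·e^(−0.1433) + 3·e^(−5.122) = 2.599 + 0.01789 = 2.617.
⟨E⟩ = 0.01596 eV, ⟨E²⟩ = 0.001618 eV².
C_V/k_B = (⟨E²⟩ − ⟨E⟩²)/(kT)² = (0.001618 − 0.0002547)/0.008100 = 0.17.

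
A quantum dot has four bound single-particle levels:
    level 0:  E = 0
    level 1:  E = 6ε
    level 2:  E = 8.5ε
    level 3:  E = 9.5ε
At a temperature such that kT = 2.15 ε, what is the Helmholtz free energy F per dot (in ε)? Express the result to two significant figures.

-0.19 ε

Eᵢ/kT = 0, 2.791, 3.953, 4.419.
Z = Σ e^(−Eᵢ/kT) = e^(−0) + e^(−2.791) + e^(−3.953) + e^(−4.419) = 1.000 + 0.06136 + 0.01920 + 0.01205 = 1.093.
F = −kT ln Z = −2.15 × ln(1.093) = −2.15 × 0.08893 = -0.19 ε.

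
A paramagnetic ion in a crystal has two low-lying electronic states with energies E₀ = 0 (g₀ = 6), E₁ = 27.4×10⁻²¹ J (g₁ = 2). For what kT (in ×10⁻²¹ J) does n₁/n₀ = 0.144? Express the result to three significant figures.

32.6 ×10⁻²¹ J

n₁/n₀ = (g₁/g₀) exp[−(E₁−E₀)/kT] = 0.144.
⇒ (E₁−E₀)/kT = ln((2/6)/0.144) = ln(2.3148) = 0.83932.
kT = 27.4 ×10⁻²¹ J / 0.83932 = 32.6 ×10⁻²¹ J.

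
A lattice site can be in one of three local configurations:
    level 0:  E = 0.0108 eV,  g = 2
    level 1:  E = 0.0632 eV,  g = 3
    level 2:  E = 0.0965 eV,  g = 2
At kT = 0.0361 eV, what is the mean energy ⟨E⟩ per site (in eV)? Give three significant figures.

Eᵢ/kT = 0.29917, 1.7507, 2.6731.
Z = Σ gᵢe^(−Eᵢ/kT) = 2·e^(−0.29917) + 3·e^(−1.7507) + 2·e^(−2.6731) = 1.4829 + 0.52096 + 0.13808 = 2.1419.
⟨E⟩ = Σ Eᵢ gᵢe^(−Eᵢ/kT) / Z = (0.0108·1.4829 + 0.0632·0.52096 + 0.0965·0.13808) / 2.1419 = 0.0291 eV.

0.0291 eV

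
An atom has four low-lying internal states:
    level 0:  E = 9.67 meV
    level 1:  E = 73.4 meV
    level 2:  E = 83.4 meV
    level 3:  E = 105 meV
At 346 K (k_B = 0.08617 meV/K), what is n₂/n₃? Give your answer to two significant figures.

k_BT = 0.08617 × 346 K = 29.81 meV.
n₂/n₃ = exp[−(E₂−E₃)/kT] = exp(−(-21.6 meV)/(29.81 meV)) = exp(0.7246) = 2.1.

2.1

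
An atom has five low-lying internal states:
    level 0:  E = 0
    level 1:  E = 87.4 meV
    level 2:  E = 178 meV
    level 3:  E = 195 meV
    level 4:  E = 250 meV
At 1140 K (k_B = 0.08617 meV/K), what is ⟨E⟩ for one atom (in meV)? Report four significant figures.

62.23 meV

k_BT = 0.08617 × 1140 K = 98.2338 meV.
Eᵢ/kT = 0, 0.889714, 1.81200, 1.98506, 2.54495.
Z = Σ e^(−Eᵢ/kT) = e^(−0) + e^(−0.889714) + e^(−1.81200) + e^(−1.98506) + e^(−2.54495) = 1.00000 + 0.410773 + 0.163327 + 0.137372 + 0.0784770 = 1.78995.
⟨E⟩ = Σ Eᵢ e^(−Eᵢ/kT) / Z = (0·1.00000 + 87.4·0.410773 + 178·0.163327 + 195·0.137372 + 250·0.0784770) / 1.78995 = 62.23 meV.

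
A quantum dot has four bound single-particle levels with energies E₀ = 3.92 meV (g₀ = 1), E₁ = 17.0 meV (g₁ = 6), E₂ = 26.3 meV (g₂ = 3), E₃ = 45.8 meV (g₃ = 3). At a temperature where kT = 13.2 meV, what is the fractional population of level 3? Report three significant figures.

Eᵢ/kT = 0.29697, 1.2879, 1.9924, 3.4697.
Z = Σ gᵢe^(−Eᵢ/kT) = 1·e^(−0.29697) + 6·e^(−1.2879) + 3·e^(−1.9924) + 3·e^(−3.4697) = 0.74307 + 1.6551 + 0.40910 + 0.093379 = 2.9006.
P₃ = g₃ e^(−E₃/kT) / Z = 0.093379/2.9006 = 0.0322.

0.0322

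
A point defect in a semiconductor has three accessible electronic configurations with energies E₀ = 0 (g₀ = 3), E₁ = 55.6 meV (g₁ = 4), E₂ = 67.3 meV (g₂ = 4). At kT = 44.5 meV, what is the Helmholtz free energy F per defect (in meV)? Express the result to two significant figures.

Eᵢ/kT = 0, 1.249, 1.512.
Z = Σ gᵢe^(−Eᵢ/kT) = 3·e^(−0) + 4·e^(−1.249) + 4·e^(−1.512) = 3.000 + 1.147 + 0.8819 = 5.029.
F = −kT ln Z = −44.5 × ln(5.029) = −44.5 × 1.615 = -72 meV.

-72 meV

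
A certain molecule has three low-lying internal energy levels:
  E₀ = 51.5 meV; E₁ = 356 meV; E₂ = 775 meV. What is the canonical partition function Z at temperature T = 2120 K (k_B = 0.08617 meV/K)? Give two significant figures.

Z = 0.91

k_BT = 0.08617 × 2120 K = 182.7 meV.
Eᵢ/kT = 0.2819, 1.949, 4.242.
Z = Σ e^(−Eᵢ/kT) = e^(−0.2819) + e^(−1.949) + e^(−4.242) = 0.7543 + 0.1424 + 0.01438 = 0.9111.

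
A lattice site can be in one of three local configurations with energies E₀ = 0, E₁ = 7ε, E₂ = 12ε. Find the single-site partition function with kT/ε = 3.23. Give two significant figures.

Eᵢ/kT = 0, 2.167, 3.715.
Z = Σ e^(−Eᵢ/kT) = e^(−0) + e^(−2.167) + e^(−3.715) = 1.000 + 0.1145 + 0.02436 = 1.139.

Z = 1.1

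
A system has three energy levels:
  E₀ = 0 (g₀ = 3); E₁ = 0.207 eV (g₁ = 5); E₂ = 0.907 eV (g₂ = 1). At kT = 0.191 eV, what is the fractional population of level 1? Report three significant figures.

Eᵢ/kT = 0, 1.0838, 4.7487.
Z = Σ gᵢe^(−Eᵢ/kT) = 3·e^(−0) + 5·e^(−1.0838) + 1·e^(−4.7487) = 3.0000 + 1.6915 + 0.0086629 = 4.7002.
P₁ = g₁ e^(−E₁/kT) / Z = 1.6915/4.7002 = 0.360.

0.360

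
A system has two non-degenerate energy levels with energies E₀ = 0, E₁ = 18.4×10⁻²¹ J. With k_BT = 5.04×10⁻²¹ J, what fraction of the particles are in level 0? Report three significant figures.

Eᵢ/kT = 0, 3.6508.
Z = Σ e^(−Eᵢ/kT) = e^(−0) + e^(−3.6508) = 1.0000 + 0.025970 = 1.0260.
P₀ = e^(−E₀/kT) / Z = 1.0000/1.0260 = 0.975.

0.975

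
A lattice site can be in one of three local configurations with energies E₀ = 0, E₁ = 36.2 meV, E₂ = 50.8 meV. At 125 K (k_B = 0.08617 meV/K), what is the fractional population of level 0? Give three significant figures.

k_BT = 0.08617 × 125 K = 10.771 meV.
Eᵢ/kT = 0, 3.3609, 4.7164.
Z = Σ e^(−Eᵢ/kT) = e^(−0) + e^(−3.3609) + e^(−4.7164) = 1.0000 + 0.034704 + 0.0089473 = 1.0437.
P₀ = e^(−E₀/kT) / Z = 1.0000/1.0437 = 0.958.

0.958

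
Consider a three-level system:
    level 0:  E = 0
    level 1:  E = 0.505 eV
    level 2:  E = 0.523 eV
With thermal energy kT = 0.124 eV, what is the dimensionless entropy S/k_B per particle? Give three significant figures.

0.159

Eᵢ/kT = 0, 4.0726, 4.2177.
Z = Σ e^(−Eᵢ/kT) = e^(−0) + e^(−4.0726) + e^(−4.2177) = 1.0000 + 0.017033 + 0.014732 = 1.0318.
⟨E⟩ = Σ EᵢPᵢ = 0.015804 eV.
S/k_B = ln Z + ⟨E⟩/kT = ln(1.0318) + 0.015804/0.124 = 0.031305 + 0.12745 = 0.159.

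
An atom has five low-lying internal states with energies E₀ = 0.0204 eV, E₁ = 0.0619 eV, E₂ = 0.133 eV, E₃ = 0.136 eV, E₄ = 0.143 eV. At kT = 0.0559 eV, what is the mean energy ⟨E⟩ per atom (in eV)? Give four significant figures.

0.05454 eV

Eᵢ/kT = 0.364937, 1.10733, 2.37925, 2.43292, 2.55814.
Z = Σ e^(−Eᵢ/kT) = e^(−0.364937) + e^(−1.10733) + e^(−2.37925) + e^(−2.43292) + e^(−2.55814) = 0.694240 + 0.330440 + 0.0926200 + 0.0877801 + 0.0774487 = 1.28253.
⟨E⟩ = Σ Eᵢ e^(−Eᵢ/kT) / Z = (0.0204·0.694240 + 0.0619·0.330440 + 0.133·0.0926200 + 0.136·0.0877801 + 0.143·0.0774487) / 1.28253 = 0.05454 eV.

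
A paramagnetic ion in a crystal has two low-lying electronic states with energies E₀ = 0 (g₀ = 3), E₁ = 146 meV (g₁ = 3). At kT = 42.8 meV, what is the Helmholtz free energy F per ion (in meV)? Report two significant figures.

Eᵢ/kT = 0, 3.411.
Z = Σ gᵢe^(−Eᵢ/kT) = 3·e^(−0) + 3·e^(−3.411) = 3.000 + 0.09902 = 3.099.
F = −kT ln Z = −42.8 × ln(3.099) = −42.8 × 1.131 = -48 meV.

-48 meV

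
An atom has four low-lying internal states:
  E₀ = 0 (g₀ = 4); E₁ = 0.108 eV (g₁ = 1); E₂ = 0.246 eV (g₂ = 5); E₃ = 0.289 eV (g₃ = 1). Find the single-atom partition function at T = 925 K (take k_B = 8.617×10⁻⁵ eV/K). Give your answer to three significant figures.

Z = 4.51

k_BT = 8.617×10⁻⁵ × 925 K = 0.079707 eV.
Eᵢ/kT = 0, 1.3550, 3.0863, 3.6258.
Z = Σ gᵢe^(−Eᵢ/kT) = 4·e^(−0) + 1·e^(−1.3550) + 5·e^(−3.0863) + 1·e^(−3.6258) = 4.0000 + 0.25795 + 0.22835 + 0.026628 = 4.5129.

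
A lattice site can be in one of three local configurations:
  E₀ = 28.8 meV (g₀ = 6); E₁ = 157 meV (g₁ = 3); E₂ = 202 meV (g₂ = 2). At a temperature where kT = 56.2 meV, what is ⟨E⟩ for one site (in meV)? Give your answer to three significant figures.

37.4 meV

Eᵢ/kT = 0.51246, 2.7936, 3.5943.
Z = Σ gᵢe^(−Eᵢ/kT) = 6·e^(−0.51246) + 3·e^(−2.7936) + 2·e^(−3.5943) = 3.5941 + 0.18360 + 0.054960 = 3.8327.
⟨E⟩ = Σ Eᵢ gᵢe^(−Eᵢ/kT) / Z = (28.8·3.5941 + 157·0.18360 + 202·0.054960) / 3.8327 = 37.4 meV.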